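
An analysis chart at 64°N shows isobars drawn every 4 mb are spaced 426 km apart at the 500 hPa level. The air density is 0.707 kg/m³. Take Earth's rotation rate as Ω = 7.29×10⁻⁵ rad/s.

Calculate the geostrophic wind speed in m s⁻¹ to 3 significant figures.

Coriolis parameter at 64°N:
f = 2Ω sin φ = 2 × 7.29×10⁻⁵ × sin 64° = 1.31×10⁻⁴ s⁻¹
Pressure gradient: |∂P/∂n| = 400 Pa / 426000 m = 9.39×10⁻⁴ Pa/m
Geostrophic balance (pressure-gradient force = Coriolis force):
V_g = (1/(fρ)) |∂P/∂n| = 9.39×10⁻⁴ / (1.31×10⁻⁴ × 0.707) = 10.1 m/s

10.1 m s⁻¹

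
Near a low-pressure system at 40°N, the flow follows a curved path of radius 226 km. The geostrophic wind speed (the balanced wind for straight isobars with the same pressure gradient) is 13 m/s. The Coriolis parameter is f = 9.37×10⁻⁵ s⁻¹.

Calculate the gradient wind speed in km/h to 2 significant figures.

Around a low, centrifugal force acts outward with Coriolis, so pressure-gradient force balances both:
(1/ρ)|∂P/∂n| = fV + V²/R  →  V² + fR·V − fR·V_g = 0
With fR = 9.37×10⁻⁵ × 226×10³ m = 21.2 m/s:
V = [−fR + √((fR)² + 4 fR V_g)]/2 = [−21.2 + √(21.2² + 4×21.2×13)]/2 = 9.09 m/s
Subgeostrophic (V < V_g = 13 m/s), as expected around a low.
Converting: 9.09 m/s × 3.6 = 33 km/h

33 km/h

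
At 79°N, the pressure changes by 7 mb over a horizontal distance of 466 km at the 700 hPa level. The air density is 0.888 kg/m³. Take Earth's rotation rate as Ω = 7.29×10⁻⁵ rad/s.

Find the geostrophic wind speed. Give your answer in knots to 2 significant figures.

23 knots

Coriolis parameter at 79°N:
f = 2Ω sin φ = 2 × 7.29×10⁻⁵ × sin 79° = 1.43×10⁻⁴ s⁻¹
Pressure gradient: |∂P/∂n| = 700 Pa / 466000 m = 1.50×10⁻³ Pa/m
Geostrophic balance (pressure-gradient force = Coriolis force):
V_g = (1/(fρ)) |∂P/∂n| = 1.50×10⁻³ / (1.43×10⁻⁴ × 0.888) = 11.8 m/s
Converting: 11.8 m/s × 1.944 = 23 knots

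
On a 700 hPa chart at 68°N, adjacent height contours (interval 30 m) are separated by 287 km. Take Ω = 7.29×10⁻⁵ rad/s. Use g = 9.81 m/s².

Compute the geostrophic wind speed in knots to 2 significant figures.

Coriolis parameter at 68°N:
f = 2Ω sin φ = 2 × 7.29×10⁻⁵ × sin 68° = 1.35×10⁻⁴ s⁻¹
Height gradient: |∂Z/∂n| = 30 m / 287000 m = 1.05×10⁻⁴
On a pressure surface, geostrophic balance gives V_g = (g/f)|∂Z/∂n|:
V_g = 9.81 × 1.05×10⁻⁴ / 1.35×10⁻⁴ = 7.59 m/s
Converting: 7.59 m/s × 1.944 = 15 knots

15 knots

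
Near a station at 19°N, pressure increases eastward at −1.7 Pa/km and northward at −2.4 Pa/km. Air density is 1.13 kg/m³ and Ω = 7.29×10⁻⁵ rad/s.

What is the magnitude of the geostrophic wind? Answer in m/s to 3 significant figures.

54.8 m/s

Coriolis parameter at 19°N:
f = 2Ω sin φ = 2 × 7.29×10⁻⁵ × sin 19° = 4.75×10⁻⁵ s⁻¹
Component geostrophic relations (x east, y north):
u_g = −(1/(fρ)) ∂P/∂y,  v_g = (1/(fρ)) ∂P/∂x
u_g = −(−2.4×10⁻³)/(4.75×10⁻⁵ × 1.13) = 44.7 m/s;  v_g = (−1.7×10⁻³)/(4.75×10⁻⁵ × 1.13) = −31.7 m/s
|V_g| = √(u_g² + v_g²) = 54.8 m/s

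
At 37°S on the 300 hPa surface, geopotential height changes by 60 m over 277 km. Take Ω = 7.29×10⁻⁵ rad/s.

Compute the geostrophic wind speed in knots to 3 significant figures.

47.1 knots

Coriolis parameter at 37°S:
f = 2Ω sin φ = 2 × 7.29×10⁻⁵ × sin 37° = 8.77×10⁻⁵ s⁻¹
Height gradient: |∂Z/∂n| = 60 m / 277000 m = 2.17×10⁻⁴
On a pressure surface, geostrophic balance gives V_g = (g/f)|∂Z/∂n|:
V_g = 9.81 × 2.17×10⁻⁴ / 8.77×10⁻⁵ = 24.2 m/s
Converting: 24.2 m/s × 1.944 = 47.1 knots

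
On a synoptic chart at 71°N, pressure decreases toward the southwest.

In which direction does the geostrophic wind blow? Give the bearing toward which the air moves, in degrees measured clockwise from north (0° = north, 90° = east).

The pressure-gradient force points toward the southwest (bearing 225°).
Geostrophic balance: in the Northern Hemisphere the Coriolis force deflects motion to the right, so the geostrophic wind blows 90° to the right of the pressure-gradient force (low pressure on the left).
Rotating 225° by 90° clockwise gives 315° — the wind blows toward the northwest.

315°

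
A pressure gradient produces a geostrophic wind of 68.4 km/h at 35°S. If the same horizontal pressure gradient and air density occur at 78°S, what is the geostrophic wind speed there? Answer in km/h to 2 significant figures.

40 km/h

With the same pressure gradient and density, V_g ∝ 1/f ∝ 1/sin φ.
V₂ = V₁ · sin φ₁ / sin φ₂ = 68.4 × sin 35° / sin 78°
V₂ = 68.4 × 0.5736/0.9781 = 40 km/h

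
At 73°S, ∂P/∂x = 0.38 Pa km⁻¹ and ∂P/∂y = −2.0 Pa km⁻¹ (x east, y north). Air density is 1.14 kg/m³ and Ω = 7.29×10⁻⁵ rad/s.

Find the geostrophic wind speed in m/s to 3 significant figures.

Coriolis parameter at 73°S:
f = 2Ω sin φ = 2 × 7.29×10⁻⁵ × sin 73° = 1.39×10⁻⁴ s⁻¹
In the Southern Hemisphere f is negative: f = −1.39×10⁻⁴ s⁻¹.
Component geostrophic relations (x east, y north):
u_g = −(1/(fρ)) ∂P/∂y,  v_g = (1/(fρ)) ∂P/∂x
u_g = −(−2.0×10⁻³)/(−1.39×10⁻⁴ × 1.14) = −12.6 m/s;  v_g = (0.38×10⁻³)/(−1.39×10⁻⁴ × 1.14) = −2.39 m/s
|V_g| = √(u_g² + v_g²) = 12.8 m/s

12.8 m/s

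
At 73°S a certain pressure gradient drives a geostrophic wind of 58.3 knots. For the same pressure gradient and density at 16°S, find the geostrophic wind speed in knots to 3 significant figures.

202 knots

With the same pressure gradient and density, V_g ∝ 1/f ∝ 1/sin φ.
V₂ = V₁ · sin φ₁ / sin φ₂ = 58.3 × sin 73° / sin 16°
V₂ = 58.3 × 0.9563/0.2756 = 202 knots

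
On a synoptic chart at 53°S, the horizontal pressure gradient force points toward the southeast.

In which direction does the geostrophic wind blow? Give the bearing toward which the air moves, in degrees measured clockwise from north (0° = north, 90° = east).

045°

The pressure-gradient force points toward the southeast (bearing 135°).
Geostrophic balance: in the Southern Hemisphere the Coriolis force deflects motion to the left, so the geostrophic wind blows 90° to the left of the pressure-gradient force (low pressure on the right).
Rotating 135° by 90° counterclockwise gives 045° — the wind blows toward the northeast.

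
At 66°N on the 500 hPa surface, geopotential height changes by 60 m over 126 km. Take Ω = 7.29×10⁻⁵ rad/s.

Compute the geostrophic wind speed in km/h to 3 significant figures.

Coriolis parameter at 66°N:
f = 2Ω sin φ = 2 × 7.29×10⁻⁵ × sin 66° = 1.33×10⁻⁴ s⁻¹
Height gradient: |∂Z/∂n| = 60 m / 126000 m = 4.76×10⁻⁴
On a pressure surface, geostrophic balance gives V_g = (g/f)|∂Z/∂n|:
V_g = 9.81 × 4.76×10⁻⁴ / 1.33×10⁻⁴ = 35.1 m/s
Converting: 35.1 m/s × 3.6 = 126 km/h

126 km/h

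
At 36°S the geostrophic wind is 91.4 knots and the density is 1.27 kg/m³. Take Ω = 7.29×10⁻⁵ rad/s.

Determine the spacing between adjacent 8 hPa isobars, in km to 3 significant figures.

156 km

Coriolis parameter at 36°S:
f = 2Ω sin φ = 2 × 7.29×10⁻⁵ × sin 36° = 8.57×10⁻⁵ s⁻¹
Wind speed in SI: 91.4 knots = 47.0 m/s
Geostrophic balance rearranged: |∂P/∂n| = f ρ V_g
|∂P/∂n| = 8.57×10⁻⁵ × 1.27 × 47.0 = 5.12×10⁻³ Pa/m
Isobar spacing: Δn = ΔP/|∂P/∂n| = 800 Pa / 5.12×10⁻³ Pa/m = 156324 m ≈ 156 km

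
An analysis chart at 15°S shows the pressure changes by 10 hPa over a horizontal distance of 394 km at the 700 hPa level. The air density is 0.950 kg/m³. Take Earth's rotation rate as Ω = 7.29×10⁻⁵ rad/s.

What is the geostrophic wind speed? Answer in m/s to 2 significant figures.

Coriolis parameter at 15°S:
f = 2Ω sin φ = 2 × 7.29×10⁻⁵ × sin 15° = 3.77×10⁻⁵ s⁻¹
Pressure gradient: |∂P/∂n| = 1000 Pa / 394000 m = 2.54×10⁻³ Pa/m
Geostrophic balance (pressure-gradient force = Coriolis force):
V_g = (1/(fρ)) |∂P/∂n| = 2.54×10⁻³ / (3.77×10⁻⁵ × 0.950) = 70.8 m/s

71 m/s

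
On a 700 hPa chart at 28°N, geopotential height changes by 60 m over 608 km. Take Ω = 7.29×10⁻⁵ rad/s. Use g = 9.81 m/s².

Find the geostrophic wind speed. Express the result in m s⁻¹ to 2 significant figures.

14 m s⁻¹

Coriolis parameter at 28°N:
f = 2Ω sin φ = 2 × 7.29×10⁻⁵ × sin 28° = 6.84×10⁻⁵ s⁻¹
Height gradient: |∂Z/∂n| = 60 m / 608000 m = 9.87×10⁻⁵
On a pressure surface, geostrophic balance gives V_g = (g/f)|∂Z/∂n|:
V_g = 9.81 × 9.87×10⁻⁵ / 6.84×10⁻⁵ = 14.1 m/s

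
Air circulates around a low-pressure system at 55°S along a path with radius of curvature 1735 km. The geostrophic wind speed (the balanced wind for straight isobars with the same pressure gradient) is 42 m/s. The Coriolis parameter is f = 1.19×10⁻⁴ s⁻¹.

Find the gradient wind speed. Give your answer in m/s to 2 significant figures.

36 m/s

Around a low, centrifugal force acts outward with Coriolis, so pressure-gradient force balances both:
(1/ρ)|∂P/∂n| = fV + V²/R  →  V² + fR·V − fR·V_g = 0
With fR = 1.19×10⁻⁴ × 1735×10³ m = 206 m/s:
V = [−fR + √((fR)² + 4 fR V_g)]/2 = [−206 + √(206² + 4×206×42)]/2 = 35.8 m/s
Subgeostrophic (V < V_g = 42 m/s), as expected around a low.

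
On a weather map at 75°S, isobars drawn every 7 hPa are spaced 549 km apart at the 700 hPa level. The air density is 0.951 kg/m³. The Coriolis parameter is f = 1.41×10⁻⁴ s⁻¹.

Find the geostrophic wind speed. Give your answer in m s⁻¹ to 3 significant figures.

Pressure gradient: |∂P/∂n| = 700 Pa / 549000 m = 1.28×10⁻³ Pa/m
Geostrophic balance (pressure-gradient force = Coriolis force):
V_g = (1/(fρ)) |∂P/∂n| = 1.28×10⁻³ / (1.41×10⁻⁴ × 0.951) = 9.51 m/s

9.51 m s⁻¹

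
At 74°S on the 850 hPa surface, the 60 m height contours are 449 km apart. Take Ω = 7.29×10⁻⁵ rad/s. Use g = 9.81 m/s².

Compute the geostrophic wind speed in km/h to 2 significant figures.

34 km/h

Coriolis parameter at 74°S:
f = 2Ω sin φ = 2 × 7.29×10⁻⁵ × sin 74° = 1.40×10⁻⁴ s⁻¹
Height gradient: |∂Z/∂n| = 60 m / 449000 m = 1.34×10⁻⁴
On a pressure surface, geostrophic balance gives V_g = (g/f)|∂Z/∂n|:
V_g = 9.81 × 1.34×10⁻⁴ / 1.40×10⁻⁴ = 9.35 m/s
Converting: 9.35 m/s × 3.6 = 34 km/h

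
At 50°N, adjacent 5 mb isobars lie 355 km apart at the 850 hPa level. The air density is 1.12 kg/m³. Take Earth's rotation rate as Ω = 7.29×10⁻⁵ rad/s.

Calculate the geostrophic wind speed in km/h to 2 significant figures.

41 km/h

Coriolis parameter at 50°N:
f = 2Ω sin φ = 2 × 7.29×10⁻⁵ × sin 50° = 1.12×10⁻⁴ s⁻¹
Pressure gradient: |∂P/∂n| = 500 Pa / 355000 m = 1.41×10⁻³ Pa/m
Geostrophic balance (pressure-gradient force = Coriolis force):
V_g = (1/(fρ)) |∂P/∂n| = 1.41×10⁻³ / (1.12×10⁻⁴ × 1.12) = 11.3 m/s
Converting: 11.3 m/s × 3.6 = 41 km/h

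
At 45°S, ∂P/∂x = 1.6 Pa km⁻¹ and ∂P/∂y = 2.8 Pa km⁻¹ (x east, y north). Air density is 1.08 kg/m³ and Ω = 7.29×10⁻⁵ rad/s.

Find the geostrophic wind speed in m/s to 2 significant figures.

Coriolis parameter at 45°S:
f = 2Ω sin φ = 2 × 7.29×10⁻⁵ × sin 45° = 1.03×10⁻⁴ s⁻¹
In the Southern Hemisphere f is negative: f = −1.03×10⁻⁴ s⁻¹.
Component geostrophic relations (x east, y north):
u_g = −(1/(fρ)) ∂P/∂y,  v_g = (1/(fρ)) ∂P/∂x
u_g = −(2.8×10⁻³)/(−1.03×10⁻⁴ × 1.08) = 25.1 m/s;  v_g = (1.6×10⁻³)/(−1.03×10⁻⁴ × 1.08) = −14.4 m/s
|V_g| = √(u_g² + v_g²) = 29.0 m/s

29 m/s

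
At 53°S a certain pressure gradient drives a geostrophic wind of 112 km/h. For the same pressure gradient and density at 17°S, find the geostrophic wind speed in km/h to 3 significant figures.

306 km/h

With the same pressure gradient and density, V_g ∝ 1/f ∝ 1/sin φ.
V₂ = V₁ · sin φ₁ / sin φ₂ = 112 × sin 53° / sin 17°
V₂ = 112 × 0.7986/0.2924 = 306 km/h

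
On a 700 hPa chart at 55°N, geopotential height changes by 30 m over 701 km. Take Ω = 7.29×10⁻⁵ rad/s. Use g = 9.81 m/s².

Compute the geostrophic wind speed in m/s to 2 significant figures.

Coriolis parameter at 55°N:
f = 2Ω sin φ = 2 × 7.29×10⁻⁵ × sin 55° = 1.19×10⁻⁴ s⁻¹
Height gradient: |∂Z/∂n| = 30 m / 701000 m = 4.28×10⁻⁵
On a pressure surface, geostrophic balance gives V_g = (g/f)|∂Z/∂n|:
V_g = 9.81 × 4.28×10⁻⁵ / 1.19×10⁻⁴ = 3.52 m/s

3.5 m/s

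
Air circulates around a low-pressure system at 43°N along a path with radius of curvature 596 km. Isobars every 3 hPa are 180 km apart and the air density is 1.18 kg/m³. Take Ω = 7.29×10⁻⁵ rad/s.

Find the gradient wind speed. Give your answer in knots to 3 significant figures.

23.0 knots

Coriolis parameter at 43°N:
f = 2Ω sin φ = 2 × 7.29×10⁻⁵ × sin 43° = 9.94×10⁻⁵ s⁻¹
Pressure gradient: |∂P/∂n| = 300 Pa / 180000 m = 1.67×10⁻³ Pa/m
Geostrophic speed: V_g = |∂P/∂n|/(fρ) = 1.67×10⁻³/(9.94×10⁻⁵ × 1.18) = 14.2 m/s
Around a low, centrifugal force acts outward with Coriolis, so pressure-gradient force balances both:
(1/ρ)|∂P/∂n| = fV + V²/R  →  V² + fR·V − fR·V_g = 0
With fR = 9.94×10⁻⁵ × 596×10³ m = 59.3 m/s:
V = [−fR + √((fR)² + 4 fR V_g)]/2 = [−59.3 + √(59.3² + 4×59.3×14.2)]/2 = 11.8 m/s
Subgeostrophic (V < V_g = 14.2 m/s), as expected around a low.
Converting: 11.8 m/s × 1.944 = 23.0 knots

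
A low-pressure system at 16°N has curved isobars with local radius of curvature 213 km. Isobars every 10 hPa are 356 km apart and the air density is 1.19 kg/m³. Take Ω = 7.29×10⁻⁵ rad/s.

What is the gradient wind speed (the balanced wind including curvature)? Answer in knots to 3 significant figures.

Coriolis parameter at 16°N:
f = 2Ω sin φ = 2 × 7.29×10⁻⁵ × sin 16° = 4.02×10⁻⁵ s⁻¹
Pressure gradient: |∂P/∂n| = 1000 Pa / 356000 m = 2.81×10⁻³ Pa/m
Geostrophic speed: V_g = |∂P/∂n|/(fρ) = 2.81×10⁻³/(4.02×10⁻⁵ × 1.19) = 58.7 m/s
Around a low, centrifugal force acts outward with Coriolis, so pressure-gradient force balances both:
(1/ρ)|∂P/∂n| = fV + V²/R  →  V² + fR·V − fR·V_g = 0
With fR = 4.02×10⁻⁵ × 213×10³ m = 8.56 m/s:
V = [−fR + √((fR)² + 4 fR V_g)]/2 = [−8.56 + √(8.56² + 4×8.56×58.7)]/2 = 18.5 m/s
Subgeostrophic (V < V_g = 58.7 m/s), as expected around a low.
Converting: 18.5 m/s × 1.944 = 36.1 knots

36.1 knots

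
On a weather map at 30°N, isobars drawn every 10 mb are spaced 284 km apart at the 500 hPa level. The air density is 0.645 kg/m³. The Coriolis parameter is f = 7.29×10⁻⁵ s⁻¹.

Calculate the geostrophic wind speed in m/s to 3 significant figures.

Pressure gradient: |∂P/∂n| = 1000 Pa / 284000 m = 3.52×10⁻³ Pa/m
Geostrophic balance (pressure-gradient force = Coriolis force):
V_g = (1/(fρ)) |∂P/∂n| = 3.52×10⁻³ / (7.29×10⁻⁵ × 0.645) = 74.9 m/s

74.9 m/s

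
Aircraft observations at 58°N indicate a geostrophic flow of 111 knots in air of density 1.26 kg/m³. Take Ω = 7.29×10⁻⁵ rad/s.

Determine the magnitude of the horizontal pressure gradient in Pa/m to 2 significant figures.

Coriolis parameter at 58°N:
f = 2Ω sin φ = 2 × 7.29×10⁻⁵ × sin 58° = 1.24×10⁻⁴ s⁻¹
Wind speed in SI: 111 knots = 57.1 m/s
Geostrophic balance rearranged: |∂P/∂n| = f ρ V_g
|∂P/∂n| = 1.24×10⁻⁴ × 1.26 × 57.1 = 8.90×10⁻³ Pa/m

8.9×10⁻³ Pa/m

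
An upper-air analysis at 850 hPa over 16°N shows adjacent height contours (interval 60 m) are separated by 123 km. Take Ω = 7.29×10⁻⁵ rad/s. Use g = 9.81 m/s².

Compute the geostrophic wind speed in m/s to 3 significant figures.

119 m/s

Coriolis parameter at 16°N:
f = 2Ω sin φ = 2 × 7.29×10⁻⁵ × sin 16° = 4.02×10⁻⁵ s⁻¹
Height gradient: |∂Z/∂n| = 60 m / 123000 m = 4.88×10⁻⁴
On a pressure surface, geostrophic balance gives V_g = (g/f)|∂Z/∂n|:
V_g = 9.81 × 4.88×10⁻⁴ / 4.02×10⁻⁵ = 119 m/s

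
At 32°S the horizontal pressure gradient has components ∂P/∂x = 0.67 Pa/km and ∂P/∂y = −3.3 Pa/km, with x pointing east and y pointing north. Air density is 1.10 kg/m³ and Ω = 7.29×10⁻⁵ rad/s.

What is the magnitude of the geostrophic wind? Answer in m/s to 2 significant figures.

40 m/s

Coriolis parameter at 32°S:
f = 2Ω sin φ = 2 × 7.29×10⁻⁵ × sin 32° = 7.73×10⁻⁵ s⁻¹
In the Southern Hemisphere f is negative: f = −7.73×10⁻⁵ s⁻¹.
Component geostrophic relations (x east, y north):
u_g = −(1/(fρ)) ∂P/∂y,  v_g = (1/(fρ)) ∂P/∂x
u_g = −(−3.3×10⁻³)/(−7.73×10⁻⁵ × 1.10) = −38.8 m/s;  v_g = (0.67×10⁻³)/(−7.73×10⁻⁵ × 1.10) = −7.88 m/s
|V_g| = √(u_g² + v_g²) = 39.6 m/s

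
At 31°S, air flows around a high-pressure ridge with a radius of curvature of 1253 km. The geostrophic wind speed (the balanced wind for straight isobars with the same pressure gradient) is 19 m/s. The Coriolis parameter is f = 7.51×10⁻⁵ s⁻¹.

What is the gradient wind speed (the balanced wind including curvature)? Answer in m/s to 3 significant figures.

26.4 m/s

Around a high, pressure-gradient force acts outward with centrifugal, so Coriolis balances both:
fV = (1/ρ)|∂P/∂n| + V²/R  →  V² − fR·V + fR·V_g = 0
With fR = 7.51×10⁻⁵ × 1253×10³ m = 94.1 m/s:
V = [fR − √((fR)² − 4 fR V_g)]/2 = [94.1 − √(94.1² − 4×94.1×19)]/2 = 26.4 m/s
Supergeostrophic (V > V_g = 19 m/s), as expected around a high.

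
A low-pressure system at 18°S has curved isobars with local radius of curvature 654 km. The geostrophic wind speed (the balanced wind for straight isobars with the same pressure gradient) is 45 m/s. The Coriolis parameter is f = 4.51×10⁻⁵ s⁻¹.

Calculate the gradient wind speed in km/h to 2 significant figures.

88 km/h

Around a low, centrifugal force acts outward with Coriolis, so pressure-gradient force balances both:
(1/ρ)|∂P/∂n| = fV + V²/R  →  V² + fR·V − fR·V_g = 0
With fR = 4.51×10⁻⁵ × 654×10³ m = 29.5 m/s:
V = [−fR + √((fR)² + 4 fR V_g)]/2 = [−29.5 + √(29.5² + 4×29.5×45)]/2 = 24.6 m/s
Subgeostrophic (V < V_g = 45 m/s), as expected around a low.
Converting: 24.6 m/s × 3.6 = 88 km/h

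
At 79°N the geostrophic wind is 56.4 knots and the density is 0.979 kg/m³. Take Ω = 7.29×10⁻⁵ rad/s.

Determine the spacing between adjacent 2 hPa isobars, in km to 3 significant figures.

49.2 km

Coriolis parameter at 79°N:
f = 2Ω sin φ = 2 × 7.29×10⁻⁵ × sin 79° = 1.43×10⁻⁴ s⁻¹
Wind speed in SI: 56.4 knots = 29.0 m/s
Geostrophic balance rearranged: |∂P/∂n| = f ρ V_g
|∂P/∂n| = 1.43×10⁻⁴ × 0.979 × 29.0 = 4.07×10⁻³ Pa/m
Isobar spacing: Δn = ΔP/|∂P/∂n| = 200 Pa / 4.07×10⁻³ Pa/m = 49196 m ≈ 49.2 km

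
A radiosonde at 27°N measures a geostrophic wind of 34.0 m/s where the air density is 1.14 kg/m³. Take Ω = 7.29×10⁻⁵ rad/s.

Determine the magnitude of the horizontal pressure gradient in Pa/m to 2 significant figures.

Coriolis parameter at 27°N:
f = 2Ω sin φ = 2 × 7.29×10⁻⁵ × sin 27° = 6.62×10⁻⁵ s⁻¹
Geostrophic balance rearranged: |∂P/∂n| = f ρ V_g
|∂P/∂n| = 6.62×10⁻⁵ × 1.14 × 34.0 = 2.57×10⁻³ Pa/m

2.6×10⁻³ Pa/m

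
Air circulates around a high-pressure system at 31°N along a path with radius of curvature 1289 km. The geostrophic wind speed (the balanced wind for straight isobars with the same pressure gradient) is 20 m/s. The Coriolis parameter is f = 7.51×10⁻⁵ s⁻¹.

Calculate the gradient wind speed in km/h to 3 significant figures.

Around a high, pressure-gradient force acts outward with centrifugal, so Coriolis balances both:
fV = (1/ρ)|∂P/∂n| + V²/R  →  V² − fR·V + fR·V_g = 0
With fR = 7.51×10⁻⁵ × 1289×10³ m = 96.8 m/s:
V = [fR − √((fR)² − 4 fR V_g)]/2 = [96.8 − √(96.8² − 4×96.8×20)]/2 = 28.2 m/s
Supergeostrophic (V > V_g = 20 m/s), as expected around a high.
Converting: 28.2 m/s × 3.6 = 102 km/h

102 km/h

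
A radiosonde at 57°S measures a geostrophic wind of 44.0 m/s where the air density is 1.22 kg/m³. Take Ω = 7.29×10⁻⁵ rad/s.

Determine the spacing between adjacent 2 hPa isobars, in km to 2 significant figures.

30 km

Coriolis parameter at 57°S:
f = 2Ω sin φ = 2 × 7.29×10⁻⁵ × sin 57° = 1.22×10⁻⁴ s⁻¹
Geostrophic balance rearranged: |∂P/∂n| = f ρ V_g
|∂P/∂n| = 1.22×10⁻⁴ × 1.22 × 44.0 = 6.56×10⁻³ Pa/m
Isobar spacing: Δn = ΔP/|∂P/∂n| = 200 Pa / 6.56×10⁻³ Pa/m = 30470 m ≈ 30 km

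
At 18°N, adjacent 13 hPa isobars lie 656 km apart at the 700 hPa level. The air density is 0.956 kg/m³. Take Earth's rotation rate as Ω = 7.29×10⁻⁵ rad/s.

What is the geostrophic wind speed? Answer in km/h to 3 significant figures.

166 km/h

Coriolis parameter at 18°N:
f = 2Ω sin φ = 2 × 7.29×10⁻⁵ × sin 18° = 4.51×10⁻⁵ s⁻¹
Pressure gradient: |∂P/∂n| = 1300 Pa / 656000 m = 1.98×10⁻³ Pa/m
Geostrophic balance (pressure-gradient force = Coriolis force):
V_g = (1/(fρ)) |∂P/∂n| = 1.98×10⁻³ / (4.51×10⁻⁵ × 0.956) = 46.0 m/s
Converting: 46.0 m/s × 3.6 = 166 km/h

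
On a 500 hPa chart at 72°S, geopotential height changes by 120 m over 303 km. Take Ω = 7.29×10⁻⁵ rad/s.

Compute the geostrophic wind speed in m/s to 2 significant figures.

28 m/s

Coriolis parameter at 72°S:
f = 2Ω sin φ = 2 × 7.29×10⁻⁵ × sin 72° = 1.39×10⁻⁴ s⁻¹
Height gradient: |∂Z/∂n| = 120 m / 303000 m = 3.96×10⁻⁴
On a pressure surface, geostrophic balance gives V_g = (g/f)|∂Z/∂n|:
V_g = 9.81 × 3.96×10⁻⁴ / 1.39×10⁻⁴ = 28.0 m/s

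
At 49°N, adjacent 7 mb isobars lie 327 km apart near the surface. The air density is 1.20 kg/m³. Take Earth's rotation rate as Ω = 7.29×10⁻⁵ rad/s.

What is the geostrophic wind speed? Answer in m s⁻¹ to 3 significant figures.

16.2 m s⁻¹

Coriolis parameter at 49°N:
f = 2Ω sin φ = 2 × 7.29×10⁻⁵ × sin 49° = 1.10×10⁻⁴ s⁻¹
Pressure gradient: |∂P/∂n| = 700 Pa / 327000 m = 2.14×10⁻³ Pa/m
Geostrophic balance (pressure-gradient force = Coriolis force):
V_g = (1/(fρ)) |∂P/∂n| = 2.14×10⁻³ / (1.10×10⁻⁴ × 1.20) = 16.2 m/s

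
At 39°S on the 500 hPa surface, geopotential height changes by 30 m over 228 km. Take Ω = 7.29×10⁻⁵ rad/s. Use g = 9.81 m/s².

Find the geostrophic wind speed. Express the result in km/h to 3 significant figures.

50.6 km/h

Coriolis parameter at 39°S:
f = 2Ω sin φ = 2 × 7.29×10⁻⁵ × sin 39° = 9.18×10⁻⁵ s⁻¹
Height gradient: |∂Z/∂n| = 30 m / 228000 m = 1.32×10⁻⁴
On a pressure surface, geostrophic balance gives V_g = (g/f)|∂Z/∂n|:
V_g = 9.81 × 1.32×10⁻⁴ / 9.18×10⁻⁵ = 14.1 m/s
Converting: 14.1 m/s × 3.6 = 50.6 km/h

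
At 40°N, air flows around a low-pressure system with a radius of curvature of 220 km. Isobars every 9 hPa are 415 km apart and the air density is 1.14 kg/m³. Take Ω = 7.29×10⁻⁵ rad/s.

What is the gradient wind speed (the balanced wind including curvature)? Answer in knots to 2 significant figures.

24 knots

Coriolis parameter at 40°N:
f = 2Ω sin φ = 2 × 7.29×10⁻⁵ × sin 40° = 9.37×10⁻⁵ s⁻¹
Pressure gradient: |∂P/∂n| = 900 Pa / 415000 m = 2.17×10⁻³ Pa/m
Geostrophic speed: V_g = |∂P/∂n|/(fρ) = 2.17×10⁻³/(9.37×10⁻⁵ × 1.14) = 20.3 m/s
Around a low, centrifugal force acts outward with Coriolis, so pressure-gradient force balances both:
(1/ρ)|∂P/∂n| = fV + V²/R  →  V² + fR·V − fR·V_g = 0
With fR = 9.37×10⁻⁵ × 220×10³ m = 20.6 m/s:
V = [−fR + √((fR)² + 4 fR V_g)]/2 = [−20.6 + √(20.6² + 4×20.6×20.3)]/2 = 12.6 m/s
Subgeostrophic (V < V_g = 20.3 m/s), as expected around a low.
Converting: 12.6 m/s × 1.944 = 24 knots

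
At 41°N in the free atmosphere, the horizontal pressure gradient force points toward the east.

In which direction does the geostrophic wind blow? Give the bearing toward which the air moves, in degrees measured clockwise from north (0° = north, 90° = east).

180°

The pressure-gradient force points toward the east (bearing 090°).
Geostrophic balance: in the Northern Hemisphere the Coriolis force deflects motion to the right, so the geostrophic wind blows 90° to the right of the pressure-gradient force (low pressure on the left).
Rotating 090° by 90° clockwise gives 180° — the wind blows toward the south.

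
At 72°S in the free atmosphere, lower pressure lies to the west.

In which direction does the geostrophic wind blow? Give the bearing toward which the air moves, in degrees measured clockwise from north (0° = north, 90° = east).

The pressure-gradient force points toward the west (bearing 270°).
Geostrophic balance: in the Southern Hemisphere the Coriolis force deflects motion to the left, so the geostrophic wind blows 90° to the left of the pressure-gradient force (low pressure on the right).
Rotating 270° by 90° counterclockwise gives 180° — the wind blows toward the south.

180°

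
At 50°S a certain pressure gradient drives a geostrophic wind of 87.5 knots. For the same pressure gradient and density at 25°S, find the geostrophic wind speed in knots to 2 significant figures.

With the same pressure gradient and density, V_g ∝ 1/f ∝ 1/sin φ.
V₂ = V₁ · sin φ₁ / sin φ₂ = 87.5 × sin 50° / sin 25°
V₂ = 87.5 × 0.7660/0.4226 = 160 knots

160 knots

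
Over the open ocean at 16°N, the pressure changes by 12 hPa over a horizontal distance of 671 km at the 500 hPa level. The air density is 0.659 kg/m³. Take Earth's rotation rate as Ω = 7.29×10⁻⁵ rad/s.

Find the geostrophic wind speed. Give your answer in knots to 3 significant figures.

131 knots

Coriolis parameter at 16°N:
f = 2Ω sin φ = 2 × 7.29×10⁻⁵ × sin 16° = 4.02×10⁻⁵ s⁻¹
Pressure gradient: |∂P/∂n| = 1200 Pa / 671000 m = 1.79×10⁻³ Pa/m
Geostrophic balance (pressure-gradient force = Coriolis force):
V_g = (1/(fρ)) |∂P/∂n| = 1.79×10⁻³ / (4.02×10⁻⁵ × 0.659) = 67.5 m/s
Converting: 67.5 m/s × 1.944 = 131 knots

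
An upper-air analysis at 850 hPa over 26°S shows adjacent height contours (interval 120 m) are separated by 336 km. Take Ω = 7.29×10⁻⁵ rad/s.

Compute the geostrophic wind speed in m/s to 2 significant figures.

55 m/s

Coriolis parameter at 26°S:
f = 2Ω sin φ = 2 × 7.29×10⁻⁵ × sin 26° = 6.39×10⁻⁵ s⁻¹
Height gradient: |∂Z/∂n| = 120 m / 336000 m = 3.57×10⁻⁴
On a pressure surface, geostrophic balance gives V_g = (g/f)|∂Z/∂n|:
V_g = 9.81 × 3.57×10⁻⁴ / 6.39×10⁻⁵ = 54.8 m/s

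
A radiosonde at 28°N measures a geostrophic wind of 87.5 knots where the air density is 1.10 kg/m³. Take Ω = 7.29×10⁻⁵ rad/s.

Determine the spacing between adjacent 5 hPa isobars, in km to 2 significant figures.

Coriolis parameter at 28°N:
f = 2Ω sin φ = 2 × 7.29×10⁻⁵ × sin 28° = 6.84×10⁻⁵ s⁻¹
Wind speed in SI: 87.5 knots = 45.0 m/s
Geostrophic balance rearranged: |∂P/∂n| = f ρ V_g
|∂P/∂n| = 6.84×10⁻⁵ × 1.10 × 45.0 = 3.39×10⁻³ Pa/m
Isobar spacing: Δn = ΔP/|∂P/∂n| = 500 Pa / 3.39×10⁻³ Pa/m = 147525 m ≈ 150 km

150 km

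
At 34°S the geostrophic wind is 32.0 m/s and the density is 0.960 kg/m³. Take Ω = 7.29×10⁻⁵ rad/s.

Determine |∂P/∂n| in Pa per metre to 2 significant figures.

2.5×10⁻³ Pa/m

Coriolis parameter at 34°S:
f = 2Ω sin φ = 2 × 7.29×10⁻⁵ × sin 34° = 8.15×10⁻⁵ s⁻¹
Geostrophic balance rearranged: |∂P/∂n| = f ρ V_g
|∂P/∂n| = 8.15×10⁻⁵ × 0.960 × 32.0 = 2.50×10⁻³ Pa/m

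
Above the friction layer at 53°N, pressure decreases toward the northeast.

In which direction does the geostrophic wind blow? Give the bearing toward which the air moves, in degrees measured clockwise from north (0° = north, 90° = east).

The pressure-gradient force points toward the northeast (bearing 045°).
Geostrophic balance: in the Northern Hemisphere the Coriolis force deflects motion to the right, so the geostrophic wind blows 90° to the right of the pressure-gradient force (low pressure on the left).
Rotating 045° by 90° clockwise gives 135° — the wind blows toward the southeast.

135°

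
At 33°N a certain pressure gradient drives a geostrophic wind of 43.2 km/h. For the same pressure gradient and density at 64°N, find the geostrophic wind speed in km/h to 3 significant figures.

With the same pressure gradient and density, V_g ∝ 1/f ∝ 1/sin φ.
V₂ = V₁ · sin φ₁ / sin φ₂ = 43.2 × sin 33° / sin 64°
V₂ = 43.2 × 0.5446/0.8988 = 26.2 km/h

26.2 km/h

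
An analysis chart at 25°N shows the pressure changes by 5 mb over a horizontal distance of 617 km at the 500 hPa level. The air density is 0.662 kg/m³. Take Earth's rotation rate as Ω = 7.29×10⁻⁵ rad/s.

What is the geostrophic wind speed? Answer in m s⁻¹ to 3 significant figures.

Coriolis parameter at 25°N:
f = 2Ω sin φ = 2 × 7.29×10⁻⁵ × sin 25° = 6.16×10⁻⁵ s⁻¹
Pressure gradient: |∂P/∂n| = 500 Pa / 617000 m = 8.10×10⁻⁴ Pa/m
Geostrophic balance (pressure-gradient force = Coriolis force):
V_g = (1/(fρ)) |∂P/∂n| = 8.10×10⁻⁴ / (6.16×10⁻⁵ × 0.662) = 19.9 m/s

19.9 m s⁻¹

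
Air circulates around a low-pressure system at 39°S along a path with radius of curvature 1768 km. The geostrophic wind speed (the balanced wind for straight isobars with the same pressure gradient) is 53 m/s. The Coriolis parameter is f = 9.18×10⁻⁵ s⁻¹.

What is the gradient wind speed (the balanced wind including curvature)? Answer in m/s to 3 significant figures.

42.1 m/s

Around a low, centrifugal force acts outward with Coriolis, so pressure-gradient force balances both:
(1/ρ)|∂P/∂n| = fV + V²/R  →  V² + fR·V − fR·V_g = 0
With fR = 9.18×10⁻⁵ × 1768×10³ m = 162 m/s:
V = [−fR + √((fR)² + 4 fR V_g)]/2 = [−162 + √(162² + 4×162×53)]/2 = 42.1 m/s
Subgeostrophic (V < V_g = 53 m/s), as expected around a low.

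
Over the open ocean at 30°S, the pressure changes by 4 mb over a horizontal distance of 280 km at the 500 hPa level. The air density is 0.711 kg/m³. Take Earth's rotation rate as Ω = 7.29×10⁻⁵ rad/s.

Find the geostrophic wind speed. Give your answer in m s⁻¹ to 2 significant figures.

Coriolis parameter at 30°S:
f = 2Ω sin φ = 2 × 7.29×10⁻⁵ × sin 30° = 7.29×10⁻⁵ s⁻¹
Pressure gradient: |∂P/∂n| = 400 Pa / 280000 m = 1.43×10⁻³ Pa/m
Geostrophic balance (pressure-gradient force = Coriolis force):
V_g = (1/(fρ)) |∂P/∂n| = 1.43×10⁻³ / (7.29×10⁻⁵ × 0.711) = 27.6 m/s

28 m s⁻¹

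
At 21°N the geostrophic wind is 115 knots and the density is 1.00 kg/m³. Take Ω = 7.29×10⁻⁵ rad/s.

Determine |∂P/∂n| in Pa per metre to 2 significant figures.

Coriolis parameter at 21°N:
f = 2Ω sin φ = 2 × 7.29×10⁻⁵ × sin 21° = 5.23×10⁻⁵ s⁻¹
Wind speed in SI: 115 knots = 59.2 m/s
Geostrophic balance rearranged: |∂P/∂n| = f ρ V_g
|∂P/∂n| = 5.23×10⁻⁵ × 1.00 × 59.2 = 3.09×10⁻³ Pa/m

3.1×10⁻³ Pa/m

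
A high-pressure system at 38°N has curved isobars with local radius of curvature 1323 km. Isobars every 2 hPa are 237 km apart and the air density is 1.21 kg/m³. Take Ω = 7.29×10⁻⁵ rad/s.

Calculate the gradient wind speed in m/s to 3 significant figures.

Coriolis parameter at 38°N:
f = 2Ω sin φ = 2 × 7.29×10⁻⁵ × sin 38° = 8.98×10⁻⁵ s⁻¹
Pressure gradient: |∂P/∂n| = 200 Pa / 237000 m = 8.44×10⁻⁴ Pa/m
Geostrophic speed: V_g = |∂P/∂n|/(fρ) = 8.44×10⁻⁴/(8.98×10⁻⁵ × 1.21) = 7.77 m/s
Around a high, pressure-gradient force acts outward with centrifugal, so Coriolis balances both:
fV = (1/ρ)|∂P/∂n| + V²/R  →  V² − fR·V + fR·V_g = 0
With fR = 8.98×10⁻⁵ × 1323×10³ m = 119 m/s:
V = [fR − √((fR)² − 4 fR V_g)]/2 = [119 − √(119² − 4×119×7.77)]/2 = 8.36 m/s
Supergeostrophic (V > V_g = 7.77 m/s), as expected around a high.

8.36 m/s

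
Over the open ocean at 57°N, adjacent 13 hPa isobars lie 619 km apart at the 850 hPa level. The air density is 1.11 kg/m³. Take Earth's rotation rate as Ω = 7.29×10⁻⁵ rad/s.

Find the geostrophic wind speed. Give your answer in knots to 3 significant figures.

30.1 knots

Coriolis parameter at 57°N:
f = 2Ω sin φ = 2 × 7.29×10⁻⁵ × sin 57° = 1.22×10⁻⁴ s⁻¹
Pressure gradient: |∂P/∂n| = 1300 Pa / 619000 m = 2.10×10⁻³ Pa/m
Geostrophic balance (pressure-gradient force = Coriolis force):
V_g = (1/(fρ)) |∂P/∂n| = 2.10×10⁻³ / (1.22×10⁻⁴ × 1.11) = 15.5 m/s
Converting: 15.5 m/s × 1.944 = 30.1 knots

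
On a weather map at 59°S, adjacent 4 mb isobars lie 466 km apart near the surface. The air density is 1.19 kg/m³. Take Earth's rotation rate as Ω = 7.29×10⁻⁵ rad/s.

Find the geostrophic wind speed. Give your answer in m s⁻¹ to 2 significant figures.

5.8 m s⁻¹

Coriolis parameter at 59°S:
f = 2Ω sin φ = 2 × 7.29×10⁻⁵ × sin 59° = 1.25×10⁻⁴ s⁻¹
Pressure gradient: |∂P/∂n| = 400 Pa / 466000 m = 8.58×10⁻⁴ Pa/m
Geostrophic balance (pressure-gradient force = Coriolis force):
V_g = (1/(fρ)) |∂P/∂n| = 8.58×10⁻⁴ / (1.25×10⁻⁴ × 1.19) = 5.77 m/s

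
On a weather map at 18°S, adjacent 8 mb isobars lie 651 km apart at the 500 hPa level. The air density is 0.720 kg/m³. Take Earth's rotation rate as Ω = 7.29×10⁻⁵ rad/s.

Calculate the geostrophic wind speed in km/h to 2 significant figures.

Coriolis parameter at 18°S:
f = 2Ω sin φ = 2 × 7.29×10⁻⁵ × sin 18° = 4.51×10⁻⁵ s⁻¹
Pressure gradient: |∂P/∂n| = 800 Pa / 651000 m = 1.23×10⁻³ Pa/m
Geostrophic balance (pressure-gradient force = Coriolis force):
V_g = (1/(fρ)) |∂P/∂n| = 1.23×10⁻³ / (4.51×10⁻⁵ × 0.720) = 37.9 m/s
Converting: 37.9 m/s × 3.6 = 140 km/h

140 km/h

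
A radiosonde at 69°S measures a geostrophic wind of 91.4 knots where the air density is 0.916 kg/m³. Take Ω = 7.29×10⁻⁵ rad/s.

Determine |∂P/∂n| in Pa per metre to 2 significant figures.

Coriolis parameter at 69°S:
f = 2Ω sin φ = 2 × 7.29×10⁻⁵ × sin 69° = 1.36×10⁻⁴ s⁻¹
Wind speed in SI: 91.4 knots = 47.0 m/s
Geostrophic balance rearranged: |∂P/∂n| = f ρ V_g
|∂P/∂n| = 1.36×10⁻⁴ × 0.916 × 47.0 = 5.86×10⁻³ Pa/m

5.9×10⁻³ Pa/m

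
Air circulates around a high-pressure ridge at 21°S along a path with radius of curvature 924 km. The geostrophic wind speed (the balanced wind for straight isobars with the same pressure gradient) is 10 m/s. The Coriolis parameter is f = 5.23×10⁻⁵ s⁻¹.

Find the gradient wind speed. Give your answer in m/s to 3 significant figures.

Around a high, pressure-gradient force acts outward with centrifugal, so Coriolis balances both:
fV = (1/ρ)|∂P/∂n| + V²/R  →  V² − fR·V + fR·V_g = 0
With fR = 5.23×10⁻⁵ × 924×10³ m = 48.3 m/s:
V = [fR − √((fR)² − 4 fR V_g)]/2 = [48.3 − √(48.3² − 4×48.3×10)]/2 = 14.1 m/s
Supergeostrophic (V > V_g = 10 m/s), as expected around a high.

14.1 m/s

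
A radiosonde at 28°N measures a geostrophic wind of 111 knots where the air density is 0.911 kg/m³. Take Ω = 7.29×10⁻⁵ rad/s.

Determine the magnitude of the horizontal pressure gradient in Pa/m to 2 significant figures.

Coriolis parameter at 28°N:
f = 2Ω sin φ = 2 × 7.29×10⁻⁵ × sin 28° = 6.84×10⁻⁵ s⁻¹
Wind speed in SI: 111 knots = 57.1 m/s
Geostrophic balance rearranged: |∂P/∂n| = f ρ V_g
|∂P/∂n| = 6.84×10⁻⁵ × 0.911 × 57.1 = 3.56×10⁻³ Pa/m

3.6×10⁻³ Pa/m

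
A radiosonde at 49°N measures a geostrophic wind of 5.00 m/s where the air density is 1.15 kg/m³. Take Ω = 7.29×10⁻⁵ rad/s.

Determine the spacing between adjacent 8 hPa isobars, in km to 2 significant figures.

Coriolis parameter at 49°N:
f = 2Ω sin φ = 2 × 7.29×10⁻⁵ × sin 49° = 1.10×10⁻⁴ s⁻¹
Geostrophic balance rearranged: |∂P/∂n| = f ρ V_g
|∂P/∂n| = 1.10×10⁻⁴ × 1.15 × 5.00 = 6.33×10⁻⁴ Pa/m
Isobar spacing: Δn = ΔP/|∂P/∂n| = 800 Pa / 6.33×10⁻⁴ Pa/m = 1264401 m ≈ 1300 km

1300 km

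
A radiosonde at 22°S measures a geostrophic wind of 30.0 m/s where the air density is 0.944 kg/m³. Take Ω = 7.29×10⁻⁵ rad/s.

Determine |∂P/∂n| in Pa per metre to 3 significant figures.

Coriolis parameter at 22°S:
f = 2Ω sin φ = 2 × 7.29×10⁻⁵ × sin 22° = 5.46×10⁻⁵ s⁻¹
Geostrophic balance rearranged: |∂P/∂n| = f ρ V_g
|∂P/∂n| = 5.46×10⁻⁵ × 0.944 × 30.0 = 1.55×10⁻³ Pa/m

1.55×10⁻³ Pa/m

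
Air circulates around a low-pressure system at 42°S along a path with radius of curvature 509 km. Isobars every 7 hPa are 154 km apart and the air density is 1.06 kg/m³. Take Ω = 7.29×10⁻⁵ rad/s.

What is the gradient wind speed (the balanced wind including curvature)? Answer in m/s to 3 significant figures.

28.1 m/s

Coriolis parameter at 42°S:
f = 2Ω sin φ = 2 × 7.29×10⁻⁵ × sin 42° = 9.76×10⁻⁵ s⁻¹
Pressure gradient: |∂P/∂n| = 700 Pa / 154000 m = 4.55×10⁻³ Pa/m
Geostrophic speed: V_g = |∂P/∂n|/(fρ) = 4.55×10⁻³/(9.76×10⁻⁵ × 1.06) = 44.0 m/s
Around a low, centrifugal force acts outward with Coriolis, so pressure-gradient force balances both:
(1/ρ)|∂P/∂n| = fV + V²/R  →  V² + fR·V − fR·V_g = 0
With fR = 9.76×10⁻⁵ × 509×10³ m = 49.7 m/s:
V = [−fR + √((fR)² + 4 fR V_g)]/2 = [−49.7 + √(49.7² + 4×49.7×44)]/2 = 28.1 m/s
Subgeostrophic (V < V_g = 44 m/s), as expected around a low.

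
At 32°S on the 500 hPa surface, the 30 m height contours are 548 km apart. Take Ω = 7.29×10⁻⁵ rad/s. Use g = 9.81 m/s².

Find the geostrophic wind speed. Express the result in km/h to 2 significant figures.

Coriolis parameter at 32°S:
f = 2Ω sin φ = 2 × 7.29×10⁻⁵ × sin 32° = 7.73×10⁻⁵ s⁻¹
Height gradient: |∂Z/∂n| = 30 m / 548000 m = 5.47×10⁻⁵
On a pressure surface, geostrophic balance gives V_g = (g/f)|∂Z/∂n|:
V_g = 9.81 × 5.47×10⁻⁵ / 7.73×10⁻⁵ = 6.95 m/s
Converting: 6.95 m/s × 3.6 = 25 km/h

25 km/h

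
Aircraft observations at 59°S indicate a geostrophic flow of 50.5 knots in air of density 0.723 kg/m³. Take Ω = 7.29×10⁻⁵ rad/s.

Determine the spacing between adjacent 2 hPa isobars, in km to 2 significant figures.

Coriolis parameter at 59°S:
f = 2Ω sin φ = 2 × 7.29×10⁻⁵ × sin 59° = 1.25×10⁻⁴ s⁻¹
Wind speed in SI: 50.5 knots = 26.0 m/s
Geostrophic balance rearranged: |∂P/∂n| = f ρ V_g
|∂P/∂n| = 1.25×10⁻⁴ × 0.723 × 26.0 = 2.35×10⁻³ Pa/m
Isobar spacing: Δn = ΔP/|∂P/∂n| = 200 Pa / 2.35×10⁻³ Pa/m = 85200 m ≈ 85 km

85 km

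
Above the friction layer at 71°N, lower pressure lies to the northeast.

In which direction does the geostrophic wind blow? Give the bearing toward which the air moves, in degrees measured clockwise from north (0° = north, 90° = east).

135°

The pressure-gradient force points toward the northeast (bearing 045°).
Geostrophic balance: in the Northern Hemisphere the Coriolis force deflects motion to the right, so the geostrophic wind blows 90° to the right of the pressure-gradient force (low pressure on the left).
Rotating 045° by 90° clockwise gives 135° — the wind blows toward the southeast.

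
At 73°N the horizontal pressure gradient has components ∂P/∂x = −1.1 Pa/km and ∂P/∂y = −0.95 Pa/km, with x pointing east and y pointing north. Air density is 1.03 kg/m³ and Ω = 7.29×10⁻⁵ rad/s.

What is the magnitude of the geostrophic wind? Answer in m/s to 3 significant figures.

10.1 m/s

Coriolis parameter at 73°N:
f = 2Ω sin φ = 2 × 7.29×10⁻⁵ × sin 73° = 1.39×10⁻⁴ s⁻¹
Component geostrophic relations (x east, y north):
u_g = −(1/(fρ)) ∂P/∂y,  v_g = (1/(fρ)) ∂P/∂x
u_g = −(−0.95×10⁻³)/(1.39×10⁻⁴ × 1.03) = 6.62 m/s;  v_g = (−1.1×10⁻³)/(1.39×10⁻⁴ × 1.03) = −7.66 m/s
|V_g| = √(u_g² + v_g²) = 10.1 m/s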